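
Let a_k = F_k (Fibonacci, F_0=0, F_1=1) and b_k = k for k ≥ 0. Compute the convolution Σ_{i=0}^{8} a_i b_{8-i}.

Write out a_i and b_{8-i} for i = 0,…,8 and sum the products.
Σ = 0·8 + 1·7 + 1·6 + 2·5 + 3·4 + 5·3 + 8·2 + 13·1 + 21·0 = 79.

79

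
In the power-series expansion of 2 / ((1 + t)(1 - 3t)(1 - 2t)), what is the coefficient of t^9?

Partial fractions give a closed form: a_n = (1/6)·(-1)^n + (9/2)·3^n + (-8/3)·2^n.
At n = 9: a_9 = 87208.

87208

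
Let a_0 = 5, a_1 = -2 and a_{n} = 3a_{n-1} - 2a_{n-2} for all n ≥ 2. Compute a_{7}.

-884

The ordinary generating function has denominator 1 - 3y + 2y^2.
Iterating the recurrence: a_0,…,a_{7} = 5, -2, -16, -44, -100, -212, -436, -884.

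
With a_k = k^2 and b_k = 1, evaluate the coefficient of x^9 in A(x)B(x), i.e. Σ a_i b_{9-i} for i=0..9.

This is [x^9] in the product of the two ordinary generating functions.
Σ = 0·1 + 1·1 + 4·1 + 9·1 + 16·1 + 25·1 + 36·1 + 49·1 + 64·1 + 81·1 = 285.

285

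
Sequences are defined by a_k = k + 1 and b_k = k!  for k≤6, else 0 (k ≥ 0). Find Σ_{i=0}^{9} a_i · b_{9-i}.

Write out a_i and b_{9-i} for i = 0,…,9 and sum the products.
Σ = 1·0 + 2·0 + 3·0 + 4·720 + 5·120 + 6·24 + 7·6 + 8·2 + 9·1 + 10·1 = 3701.

3701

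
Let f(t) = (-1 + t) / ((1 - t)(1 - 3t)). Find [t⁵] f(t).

-243

Partial fractions give a closed form: a_n = (-1)·3^n.
At n = 5: a_5 = -243.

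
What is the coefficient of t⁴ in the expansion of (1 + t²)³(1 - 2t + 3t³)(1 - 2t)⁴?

(1 + t²)³ has coefficients 1,0,3,0,3 for degrees 0…4.
(1 - 2t + 3t³) has coefficients 1,-2,0,3,0 for degrees 0…4.
Finally multiplying by (1 - 2t)⁴, the product of all factors after the first has coefficients 1,-10,40,-77,56 for degrees 0…4.
[t⁴] = 1·56 + 3·40 + 3·1 = 179.

179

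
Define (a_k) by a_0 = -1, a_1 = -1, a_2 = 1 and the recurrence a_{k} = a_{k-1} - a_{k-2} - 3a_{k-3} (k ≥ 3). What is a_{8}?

The ordinary generating function has denominator 1 - x + x^2 + 3x^3.
Iterating the recurrence: a_0,…,a_{8} = -1, -1, 1, 5, 7, -1, -23, -43, -17.

-17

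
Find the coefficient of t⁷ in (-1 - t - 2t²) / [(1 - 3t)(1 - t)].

-5101

The denominator gives the recurrence a_n = 4a_(n−1) − 3a_(n−2) for n ≥ 3; the numerator fixes a_0 = -1, a_1 = -5, a_2 = -19.
Iterating: -1, -5, -19, -61, -187, -565, -1699, -5101, so a_7 = -5101.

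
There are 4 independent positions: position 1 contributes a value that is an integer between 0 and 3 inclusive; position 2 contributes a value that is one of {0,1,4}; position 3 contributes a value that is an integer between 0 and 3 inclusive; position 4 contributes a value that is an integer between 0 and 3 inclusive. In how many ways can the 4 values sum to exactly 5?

The generating function for the choices is (1 + q + q² + q³)·(1 + q + q⁴)·(1 + q + q² + q³)·(1 + q + q² + q³); the count is [q⁵].
(1 + q + q² + q³) has coefficients 1,1,1,1 for degrees 0…3.
(1 + q + q⁴) has coefficients 1,1,0,0,1,0 for degrees 0…5.
Multiplying by (1 + q + q² + q³) gives running coefficients 1,2,2,2,2,1 for degrees 0…5.
Finally multiplying by (1 + q + q² + q³), the product of all factors after the first has coefficients 1,3,5,7,8,7 for degrees 0…5.
[q⁵] = 1·7 + 1·8 + 1·7 + 1·5 = 27.

27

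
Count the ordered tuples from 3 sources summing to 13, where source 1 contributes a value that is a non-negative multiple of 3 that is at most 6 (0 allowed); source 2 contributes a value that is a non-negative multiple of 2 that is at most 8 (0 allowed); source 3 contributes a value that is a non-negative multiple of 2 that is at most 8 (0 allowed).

4

The generating function for the choices is (1 + z³ + z⁶)·(1 + z² + z⁴ + z⁶ + z⁸)·(1 + z² + z⁴ + z⁶ + z⁸); the count is [z¹³].
(1 + z³ + z⁶) has coefficients 1,0,0,1,0,0,1 for degrees 0…6.
(1 + z² + z⁴ + z⁶ + z⁸) has coefficients 1,0,1,0,1,0,1,0,1,0,0,0,0,0 for degrees 0…13.
Finally multiplying by (1 + z² + z⁴ + z⁶ + z⁸), the product of all factors after the first has coefficients 1,0,2,0,3,0,4,0,5,0,4,0,3,0 for degrees 0…13.
[z¹³] = 1·0 + 1·4 + 1·0 = 4.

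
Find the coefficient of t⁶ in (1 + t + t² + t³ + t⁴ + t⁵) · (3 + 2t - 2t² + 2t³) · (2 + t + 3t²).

24

(1 + t + t² + t³ + t⁴ + t⁵) has coefficients 1,1,1,1,1,1 for degrees 0…5.
(3 + 2t - 2t² + 2t³) has coefficients 3,2,-2,2,0,0,0 for degrees 0…6.
Finally multiplying by (2 + t + 3t²), the product of all factors after the first has coefficients 6,7,7,8,-4,6,0 for degrees 0…6.
[t⁶] = 1·0 + 1·6 + 1·(-4) + 1·8 + 1·7 + 1·7 = 24.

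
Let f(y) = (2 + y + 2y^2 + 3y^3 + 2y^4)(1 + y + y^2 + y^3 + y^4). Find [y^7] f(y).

(2 + y + 2y^2 + 3y^3 + 2y^4) has coefficients 2,1,2,3,2 for degrees 0…4.
(1 + y + y^2 + y^3 + y^4) has coefficients 1,1,1,1,1,0,0,0 for degrees 0…7.
[y^7] = 2·0 + 1·0 + 2·0 + 3·1 + 2·1 = 5.

5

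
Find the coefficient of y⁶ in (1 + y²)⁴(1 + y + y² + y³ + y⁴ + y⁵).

(1 + y²)⁴ has coefficients 1,0,4,0,6,0,4 for degrees 0…6.
(1 + y + y² + y³ + y⁴ + y⁵) has coefficients 1,1,1,1,1,1,0 for degrees 0…6.
[y⁶] = 1·0 + 4·1 + 6·1 + 4·1 = 14.

14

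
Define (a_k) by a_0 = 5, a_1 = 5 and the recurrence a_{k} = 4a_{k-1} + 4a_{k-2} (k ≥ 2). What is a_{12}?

The ordinary generating function has denominator 1 - 4x - 4x^2.
Iterating the recurrence: a_0,…,a_{12} = 5, 5, 40, 180, 880, 4240, 20480, 98880, 477440, 2305280, 11130880, 53744640, 259502080.

259502080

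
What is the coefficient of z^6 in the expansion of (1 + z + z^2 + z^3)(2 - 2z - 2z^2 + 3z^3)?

3

(1 + z + z^2 + z^3) has coefficients 1,1,1,1 for degrees 0…3.
(2 - 2z - 2z^2 + 3z^3) has coefficients 2,-2,-2,3,0,0,0 for degrees 0…6.
[z^6] = 1·0 + 1·0 + 1·0 + 1·3 = 3.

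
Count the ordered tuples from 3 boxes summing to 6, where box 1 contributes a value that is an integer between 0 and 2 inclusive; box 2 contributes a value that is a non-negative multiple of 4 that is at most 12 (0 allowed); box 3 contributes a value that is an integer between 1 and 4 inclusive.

3

The generating function for the choices is (1 + t + t²)·(1 + t⁴ + t⁸ + t¹²)·(t + t² + t³ + t⁴); the count is [t⁶].
(1 + t + t²) has coefficients 1,1,1 for degrees 0…2.
(1 + t⁴ + t⁸ + t¹²) has coefficients 1,0,0,0,1,0,0 for degrees 0…6.
Finally multiplying by (t + t² + t³ + t⁴), the product of all factors after the first has coefficients 0,1,1,1,1,1,1 for degrees 0…6.
[t⁶] = 1·1 + 1·1 + 1·1 = 3.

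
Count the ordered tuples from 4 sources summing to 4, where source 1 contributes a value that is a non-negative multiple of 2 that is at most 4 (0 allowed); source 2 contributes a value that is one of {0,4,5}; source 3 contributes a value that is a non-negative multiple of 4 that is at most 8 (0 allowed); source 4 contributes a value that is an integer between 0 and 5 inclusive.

5

The generating function for the choices is (1 + y^2 + y^4)·(1 + y^4 + y^5)·(1 + y^4 + y^8)·(1 + y + y^2 + y^3 + y^4 + y^5); the count is [y^4].
(1 + y^2 + y^4) has coefficients 1,0,1,0,1 for degrees 0…4.
(1 + y^4 + y^5) has coefficients 1,0,0,0,1 for degrees 0…4.
Multiplying by (1 + y^4 + y^8) gives running coefficients 1,0,0,0,2 for degrees 0…4.
Finally multiplying by (1 + y + y^2 + y^3 + y^4 + y^5), the product of all factors after the first has coefficients 1,1,1,1,3 for degrees 0…4.
[y^4] = 1·3 + 1·1 + 1·1 = 5.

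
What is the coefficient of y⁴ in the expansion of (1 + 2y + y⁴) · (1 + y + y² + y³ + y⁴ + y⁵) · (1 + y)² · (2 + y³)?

(1 + 2y + y⁴) has coefficients 1,2,0,0,1 for degrees 0…4.
(1 + y + y² + y³ + y⁴ + y⁵) has coefficients 1,1,1,1,1 for degrees 0…4.
Multiplying by (1 + y)² gives running coefficients 1,3,4,4,4 for degrees 0…4.
Finally multiplying by (2 + y³), the product of all factors after the first has coefficients 2,6,8,9,11 for degrees 0…4.
[y⁴] = 1·11 + 2·9 + 1·2 = 31.

31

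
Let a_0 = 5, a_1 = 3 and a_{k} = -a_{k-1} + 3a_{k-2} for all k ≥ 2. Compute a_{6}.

The ordinary generating function has denominator 1 + x - 3x^2.
Iterating the recurrence: a_0,…,a_{6} = 5, 3, 12, -3, 39, -48, 165.

165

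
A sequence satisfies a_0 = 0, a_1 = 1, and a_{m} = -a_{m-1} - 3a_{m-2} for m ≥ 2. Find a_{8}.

The ordinary generating function has denominator 1 + t + 3t^2.
Iterating the recurrence: a_0,…,a_{8} = 0, 1, -1, -2, 5, 1, -16, 13, 35.

35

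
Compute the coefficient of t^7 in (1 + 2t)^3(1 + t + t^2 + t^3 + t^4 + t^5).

(1 + 2t)^3 has coefficients 1,6,12,8 for degrees 0…3.
(1 + t + t^2 + t^3 + t^4 + t^5) has coefficients 1,1,1,1,1,1,0,0 for degrees 0…7.
[t^7] = 1·0 + 6·0 + 12·1 + 8·1 = 20.

20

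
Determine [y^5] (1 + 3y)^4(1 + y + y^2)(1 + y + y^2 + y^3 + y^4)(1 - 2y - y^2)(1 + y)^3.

(1 + 3y)^4 has coefficients 1,12,54,108,81 for degrees 0…4.
(1 + y + y^2) has coefficients 1,1,1,0,0,0 for degrees 0…5.
Multiplying by (1 + y + y^2 + y^3 + y^4) gives running coefficients 1,2,3,3,3,2 for degrees 0…5.
Multiplying by (1 - 2y - y^2) gives running coefficients 1,0,-2,-5,-6,-7 for degrees 0…5.
Finally multiplying by (1 + y)^3, the product of all factors after the first has coefficients 1,3,1,-10,-27,-42 for degrees 0…5.
[y^5] = 1·(-42) + 12·(-27) + 54·(-10) + 108·1 + 81·3 = -555.

-555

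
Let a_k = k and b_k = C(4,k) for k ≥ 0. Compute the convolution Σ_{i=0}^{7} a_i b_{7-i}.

Write out a_i and b_{7-i} for i = 0,…,7 and sum the products.
Σ = 0·0 + 1·0 + 2·0 + 3·1 + 4·4 + 5·6 + 6·4 + 7·1 = 80.

80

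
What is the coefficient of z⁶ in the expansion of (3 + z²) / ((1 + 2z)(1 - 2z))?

The denominator gives the recurrence a_n = 4a_(n−2) for n ≥ 3; the numerator fixes a_0 = 3, a_1 = 0, a_2 = 13.
Iterating: 3, 0, 13, 0, 52, 0, 208, so a_6 = 208.

208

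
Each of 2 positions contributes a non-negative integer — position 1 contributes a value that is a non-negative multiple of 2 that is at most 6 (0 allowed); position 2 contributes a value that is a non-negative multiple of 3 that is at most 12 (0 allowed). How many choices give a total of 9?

The generating function for the choices is (1 + z^2 + z^4 + z^6)·(1 + z^3 + z^6 + z^9 + z^12); the count is [z^9].
(1 + z^2 + z^4 + z^6) has coefficients 1,0,1,0,1,0,1 for degrees 0…6.
(1 + z^3 + z^6 + z^9 + z^12) has coefficients 1,0,0,1,0,0,1,0,0,1 for degrees 0…9.
[z^9] = 1·1 + 1·0 + 1·0 + 1·1 = 2.

2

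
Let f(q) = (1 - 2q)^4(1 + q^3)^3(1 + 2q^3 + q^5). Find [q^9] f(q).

-289

(1 - 2q)^4 has coefficients 1,-8,24,-32,16 for degrees 0…4.
(1 + q^3)^3 has coefficients 1,0,0,3,0,0,3,0,0,1 for degrees 0…9.
Finally multiplying by (1 + 2q^3 + q^5), the product of all factors after the first has coefficients 1,0,0,5,0,1,9,0,3,7 for degrees 0…9.
[q^9] = 1·7 − 8·3 + 24·0 − 32·9 + 16·1 = -289.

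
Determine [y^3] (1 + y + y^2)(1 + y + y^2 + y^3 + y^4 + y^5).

(1 + y + y^2) has coefficients 1,1,1 for degrees 0…2.
(1 + y + y^2 + y^3 + y^4 + y^5) has coefficients 1,1,1,1 for degrees 0…3.
[y^3] = 1·1 + 1·1 + 1·1 = 3.

3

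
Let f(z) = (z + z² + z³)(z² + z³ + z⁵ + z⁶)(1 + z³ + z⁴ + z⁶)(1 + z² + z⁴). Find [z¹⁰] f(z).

(z + z² + z³) has coefficients 0,1,1,1 for degrees 0…3.
(z² + z³ + z⁵ + z⁶) has coefficients 0,0,1,1,0,1,1,0,0,0,0 for degrees 0…10.
Multiplying by (1 + z³ + z⁴ + z⁶) gives running coefficients 0,0,1,1,0,2,3,1,2,3,1 for degrees 0…10.
Finally multiplying by (1 + z² + z⁴), the product of all factors after the first has coefficients 0,0,1,1,1,3,4,4,5,6,6 for degrees 0…10.
[z¹⁰] = 1·6 + 1·5 + 1·4 = 15.

15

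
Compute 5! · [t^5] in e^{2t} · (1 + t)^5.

The EGF product rule gives c_5 = Σ_{k_1+k_2=5} C(5; k_1,k_2) · ∏ g_i(k_i), where e^{2t} gives (2)^k; (1+t)^5 gives the falling factorial (5)_k.
g_1(k) for k = 0…5: 1, 2, 4, 8, 16, 32.
g_2(k) for k = 0…5: 1, 5, 20, 60, 120, 120.
c_5 = Σ_k C(5,k)·g_1(k)·g_2(5−k) = 1·1·120 + 5·2·120 + 10·4·60 + 10·8·20 + 5·16·5 + 1·32·1 = 120 + 1200 + 2400 + 1600 + 400 + 32 = 5752.

5752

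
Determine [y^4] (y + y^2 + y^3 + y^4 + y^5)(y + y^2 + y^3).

3

(y + y^2 + y^3 + y^4 + y^5) has coefficients 0,1,1,1,1 for degrees 0…4.
(y + y^2 + y^3) has coefficients 0,1,1,1,0 for degrees 0…4.
[y^4] = 1·1 + 1·1 + 1·1 + 1·0 = 3.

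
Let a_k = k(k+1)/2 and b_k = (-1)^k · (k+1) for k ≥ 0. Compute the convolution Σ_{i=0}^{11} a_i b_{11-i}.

The convolution is the x^11 coefficient of A(x)B(x).
Σ = 0·(-12) + 1·11 + 3·(-10) + 6·9 + 10·(-8) + 15·7 + 21·(-6) + 28·5 + 36·(-4) + 45·3 + 55·(-2) + 66·1 = 21.

21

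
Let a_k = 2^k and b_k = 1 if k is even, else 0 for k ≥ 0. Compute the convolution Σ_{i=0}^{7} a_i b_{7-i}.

This is [x^7] in the product of the two ordinary generating functions.
Σ = 1·0 + 2·1 + 4·0 + 8·1 + 16·0 + 32·1 + 64·0 + 128·1 = 170.

170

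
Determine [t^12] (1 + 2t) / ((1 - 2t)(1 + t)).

Partial fractions give a closed form: a_n = (4/3)·2^n + (-1/3)·(-1)^n.
At n = 12: a_12 = 5461.

5461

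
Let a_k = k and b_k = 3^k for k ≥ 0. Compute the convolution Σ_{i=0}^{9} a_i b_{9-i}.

14757

Write out a_i and b_{9-i} for i = 0,…,9 and sum the products.
Σ = 0·19683 + 1·6561 + 2·2187 + 3·729 + 4·243 + 5·81 + 6·27 + 7·9 + 8·3 + 9·1 = 14757.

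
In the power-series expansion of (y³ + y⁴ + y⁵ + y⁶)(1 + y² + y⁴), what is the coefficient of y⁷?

(y³ + y⁴ + y⁵ + y⁶) has coefficients 0,0,0,1,1,1,1 for degrees 0…6.
(1 + y² + y⁴) has coefficients 1,0,1,0,1,0,0,0 for degrees 0…7.
[y⁷] = 1·1 + 1·0 + 1·1 + 1·0 = 2.

2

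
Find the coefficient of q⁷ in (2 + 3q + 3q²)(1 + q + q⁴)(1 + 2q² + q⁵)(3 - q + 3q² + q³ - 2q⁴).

45

(2 + 3q + 3q²) has coefficients 2,3,3 for degrees 0…2.
(1 + q + q⁴) has coefficients 1,1,0,0,1,0,0,0 for degrees 0…7.
Multiplying by (1 + 2q² + q⁵) gives running coefficients 1,1,2,2,1,1,3,0 for degrees 0…7.
Finally multiplying by (3 - q + 3q² + q³ - 2q⁴), the product of all factors after the first has coefficients 3,2,8,8,6,8,9,-3 for degrees 0…7.
[q⁷] = 2·(-3) + 3·9 + 3·8 = 45.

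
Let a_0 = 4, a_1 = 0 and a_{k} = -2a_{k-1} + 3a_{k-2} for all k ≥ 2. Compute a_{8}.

The ordinary generating function has denominator 1 + 2z - 3z^2.
Iterating the recurrence: a_0,…,a_{8} = 4, 0, 12, -24, 84, -240, 732, -2184, 6564.

6564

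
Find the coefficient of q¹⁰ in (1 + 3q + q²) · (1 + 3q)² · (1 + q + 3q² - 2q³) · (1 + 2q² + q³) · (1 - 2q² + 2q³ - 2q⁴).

(1 + 3q + q²) has coefficients 1,3,1 for degrees 0…2.
(1 + 3q)² has coefficients 1,6,9,0,0,0,0,0,0,0,0 for degrees 0…10.
Multiplying by (1 + q + 3q² - 2q³) gives running coefficients 1,7,18,25,15,-18,0,0,0,0,0 for degrees 0…10.
Multiplying by (1 + 2q² + q³) gives running coefficients 1,7,20,40,58,50,55,-21,-18,0,0 for degrees 0…10.
Finally multiplying by (1 - 2q² + 2q³ - 2q⁴), the product of all factors after the first has coefficients 1,7,18,28,30,-4,-21,-85,-144,52,-116 for degrees 0…10.
[q¹⁰] = 1·(-116) + 3·52 + 1·(-144) = -104.

-104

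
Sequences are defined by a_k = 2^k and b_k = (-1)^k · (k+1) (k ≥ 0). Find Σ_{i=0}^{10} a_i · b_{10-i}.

459

The convolution is the x^10 coefficient of A(x)B(x).
Σ = 1·11 + 2·(-10) + 4·9 + 8·(-8) + 16·7 + 32·(-6) + 64·5 + 128·(-4) + 256·3 + 512·(-2) + 1024·1 = 459.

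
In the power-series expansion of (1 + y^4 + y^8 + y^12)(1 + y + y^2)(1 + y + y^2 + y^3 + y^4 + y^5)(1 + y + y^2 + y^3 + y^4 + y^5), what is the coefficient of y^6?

22

(1 + y^4 + y^8 + y^12) has coefficients 1,0,0,0,1,0,0 for degrees 0…6.
(1 + y + y^2) has coefficients 1,1,1,0,0,0,0 for degrees 0…6.
Multiplying by (1 + y + y^2 + y^3 + y^4 + y^5) gives running coefficients 1,2,3,3,3,3,2 for degrees 0…6.
Finally multiplying by (1 + y + y^2 + y^3 + y^4 + y^5), the product of all factors after the first has coefficients 1,3,6,9,12,15,16 for degrees 0…6.
[y^6] = 1·16 + 1·6 = 22.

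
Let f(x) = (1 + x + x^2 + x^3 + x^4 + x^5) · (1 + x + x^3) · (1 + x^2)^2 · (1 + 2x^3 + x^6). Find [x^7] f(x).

(1 + x + x^2 + x^3 + x^4 + x^5) has coefficients 1,1,1,1,1,1 for degrees 0…5.
(1 + x + x^3) has coefficients 1,1,0,1,0,0,0,0 for degrees 0…7.
Multiplying by (1 + x^2)^2 gives running coefficients 1,1,2,3,1,3,0,1 for degrees 0…7.
Finally multiplying by (1 + 2x^3 + x^6), the product of all factors after the first has coefficients 1,1,2,5,3,7,7,4 for degrees 0…7.
[x^7] = 1·4 + 1·7 + 1·7 + 1·3 + 1·5 + 1·2 = 28.

28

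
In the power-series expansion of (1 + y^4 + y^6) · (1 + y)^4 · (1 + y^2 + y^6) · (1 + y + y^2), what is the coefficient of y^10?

46

(1 + y^4 + y^6) has coefficients 1,0,0,0,1,0,1 for degrees 0…6.
(1 + y)^4 has coefficients 1,4,6,4,1,0,0,0,0,0,0 for degrees 0…10.
Multiplying by (1 + y^2 + y^6) gives running coefficients 1,4,7,8,7,4,2,4,6,4,1 for degrees 0…10.
Finally multiplying by (1 + y + y^2), the product of all factors after the first has coefficients 1,5,12,19,22,19,13,10,12,14,11 for degrees 0…10.
[y^10] = 1·11 + 1·13 + 1·22 = 46.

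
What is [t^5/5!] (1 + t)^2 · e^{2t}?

The EGF product rule gives c_5 = Σ_{k_1+k_2=5} C(5; k_1,k_2) · ∏ g_i(k_i), where (1+t)^2 gives the falling factorial (2)_k; e^{2t} gives (2)^k.
g_1(k) for k = 0…5: 1, 2, 2, 0, 0, 0.
g_2(k) for k = 0…5: 1, 2, 4, 8, 16, 32.
c_5 = Σ_k C(5,k)·g_1(k)·g_2(5−k) = 1·1·32 + 5·2·16 + 10·2·8 = 32 + 160 + 160 = 352.

352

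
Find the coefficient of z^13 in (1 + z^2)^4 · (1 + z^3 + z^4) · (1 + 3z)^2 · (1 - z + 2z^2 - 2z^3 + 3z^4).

(1 + z^2)^4 has coefficients 1,0,4,0,6,0,4,0,1 for degrees 0…8.
(1 + z^3 + z^4) has coefficients 1,0,0,1,1,0,0,0,0,0,0,0,0,0 for degrees 0…13.
Multiplying by (1 + 3z)^2 gives running coefficients 1,6,9,1,7,15,9,0,0,0,0,0,0,0 for degrees 0…13.
Finally multiplying by (1 - z + 2z^2 - 2z^3 + 3z^4), the product of all factors after the first has coefficients 1,5,5,2,15,10,33,10,9,27,27,0,0,0 for degrees 0…13.
[z^13] = 1·0 + 4·0 + 6·27 + 4·10 + 1·10 = 212.

212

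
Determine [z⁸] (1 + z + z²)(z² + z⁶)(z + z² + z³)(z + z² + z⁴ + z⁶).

6

(1 + z + z²) has coefficients 1,1,1 for degrees 0…2.
(z² + z⁶) has coefficients 0,0,1,0,0,0,1,0,0 for degrees 0…8.
Multiplying by (z + z² + z³) gives running coefficients 0,0,0,1,1,1,0,1,1 for degrees 0…8.
Finally multiplying by (z + z² + z⁴ + z⁶), the product of all factors after the first has coefficients 0,0,0,0,1,2,2,2,2 for degrees 0…8.
[z⁸] = 1·2 + 1·2 + 1·2 = 6.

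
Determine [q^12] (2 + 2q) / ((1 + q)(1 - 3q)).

Partial fractions give a closed form: a_n = (2)·3^n.
At n = 12: a_12 = 1062882.

1062882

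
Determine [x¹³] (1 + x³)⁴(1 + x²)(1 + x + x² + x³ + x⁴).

9

(1 + x³)⁴ has coefficients 1,0,0,4,0,0,6,0,0,4,0,0,1 for degrees 0…12.
(1 + x²) has coefficients 1,0,1,0,0,0,0,0,0,0,0,0,0,0 for degrees 0…13.
Finally multiplying by (1 + x + x² + x³ + x⁴), the product of all factors after the first has coefficients 1,1,2,2,2,1,1,0,0,0,0,0,0,0 for degrees 0…13.
[x¹³] = 1·0 + 4·0 + 6·0 + 4·2 + 1·1 = 9.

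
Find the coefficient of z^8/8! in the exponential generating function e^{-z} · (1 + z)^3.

The EGF product rule gives c_8 = Σ_{k_1+k_2=8} C(8; k_1,k_2) · ∏ g_i(k_i), where e^{-z} gives (-1)^k; (1+z)^3 gives the falling factorial (3)_k.
g_1(k) for k = 0…8: 1, -1, 1, -1, 1, -1, 1, -1, 1.
g_2(k) for k = 0…8: 1, 3, 6, 6, 0, 0, 0, 0, 0.
c_8 = Σ_k C(8,k)·g_1(k)·g_2(8−k) = 56·(-1)·6 + 28·1·6 + 8·(-1)·3 + 1·1·1 = −336 + 168 − 24 + 1 = -191.

-191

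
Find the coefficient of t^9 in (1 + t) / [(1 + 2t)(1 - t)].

Partial fractions give a closed form: a_n = (1/3)·(-2)^n + (2/3)·1^n.
At n = 9: a_9 = -170.

-170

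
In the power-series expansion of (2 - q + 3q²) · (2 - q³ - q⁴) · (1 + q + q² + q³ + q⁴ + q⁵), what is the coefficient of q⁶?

-4

(2 - q + 3q²) has coefficients 2,-1,3 for degrees 0…2.
(2 - q³ - q⁴) has coefficients 2,0,0,-1,-1,0,0 for degrees 0…6.
Finally multiplying by (1 + q + q² + q³ + q⁴ + q⁵), the product of all factors after the first has coefficients 2,2,2,1,0,0,-2 for degrees 0…6.
[q⁶] = 2·(-2) − 1·0 + 3·0 = -4.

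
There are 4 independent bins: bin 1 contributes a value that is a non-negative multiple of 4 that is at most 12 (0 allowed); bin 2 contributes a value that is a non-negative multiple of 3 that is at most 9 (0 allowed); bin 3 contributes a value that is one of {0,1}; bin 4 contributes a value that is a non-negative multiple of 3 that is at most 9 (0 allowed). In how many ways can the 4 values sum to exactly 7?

The generating function for the choices is (1 + y⁴ + y⁸ + y¹²)·(1 + y³ + y⁶ + y⁹)·(1 + y)·(1 + y³ + y⁶ + y⁹); the count is [y⁷].
(1 + y⁴ + y⁸ + y¹²) has coefficients 1,0,0,0,1,0,0,0 for degrees 0…7.
(1 + y³ + y⁶ + y⁹) has coefficients 1,0,0,1,0,0,1,0 for degrees 0…7.
Multiplying by (1 + y) gives running coefficients 1,1,0,1,1,0,1,1 for degrees 0…7.
Finally multiplying by (1 + y³ + y⁶ + y⁹), the product of all factors after the first has coefficients 1,1,0,2,2,0,3,3 for degrees 0…7.
[y⁷] = 1·3 + 1·2 = 5.

5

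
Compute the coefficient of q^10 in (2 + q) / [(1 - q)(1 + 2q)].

The denominator gives the recurrence a_n = −a_(n−1) + 2a_(n−2) for n ≥ 2; the numerator fixes a_0 = 2, a_1 = -1.
Iterating: 2, -1, 5, -7, 17, -31, 65, -127, 257, -511, 1025, so a_10 = 1025.

1025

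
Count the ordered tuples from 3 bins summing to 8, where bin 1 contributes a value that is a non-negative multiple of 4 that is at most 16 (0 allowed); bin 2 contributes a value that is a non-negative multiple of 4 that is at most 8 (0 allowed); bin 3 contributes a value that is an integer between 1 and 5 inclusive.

The generating function for the choices is (1 + y^4 + y^8 + y^12 + y^16)·(1 + y^4 + y^8)·(y + y^2 + y^3 + y^4 + y^5); the count is [y^8].
(1 + y^4 + y^8 + y^12 + y^16) has coefficients 1,0,0,0,1,0,0,0,1 for degrees 0…8.
(1 + y^4 + y^8) has coefficients 1,0,0,0,1,0,0,0,1 for degrees 0…8.
Finally multiplying by (y + y^2 + y^3 + y^4 + y^5), the product of all factors after the first has coefficients 0,1,1,1,1,2,1,1,1 for degrees 0…8.
[y^8] = 1·1 + 1·1 + 1·0 = 2.

2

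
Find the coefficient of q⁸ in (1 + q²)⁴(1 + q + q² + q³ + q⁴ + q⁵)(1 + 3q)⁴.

3014

(1 + q²)⁴ has coefficients 1,0,4,0,6,0,4,0,1 for degrees 0…8.
(1 + q + q² + q³ + q⁴ + q⁵) has coefficients 1,1,1,1,1,1,0,0,0 for degrees 0…8.
Finally multiplying by (1 + 3q)⁴, the product of all factors after the first has coefficients 1,13,67,175,256,256,255,243,189 for degrees 0…8.
[q⁸] = 1·189 + 4·255 + 6·256 + 4·67 + 1·1 = 3014.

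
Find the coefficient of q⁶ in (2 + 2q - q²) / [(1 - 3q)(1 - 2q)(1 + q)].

Partial fractions give a closed form: a_n = (23/4)·3^n + (-11/3)·2^n + (-1/12)·(-1)^n.
At n = 6: a_6 = 3957.

3957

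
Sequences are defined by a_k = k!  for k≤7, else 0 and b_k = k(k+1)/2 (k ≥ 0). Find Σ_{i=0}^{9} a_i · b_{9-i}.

21263

This is [x^9] in the product of the two ordinary generating functions.
Σ = 1·45 + 1·36 + 2·28 + 6·21 + 24·15 + 120·10 + 720·6 + 5040·3 + 0·1 + 0·0 = 21263.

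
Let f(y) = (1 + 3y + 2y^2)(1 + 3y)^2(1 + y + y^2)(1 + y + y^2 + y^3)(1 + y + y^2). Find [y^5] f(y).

(1 + 3y + 2y^2) has coefficients 1,3,2 for degrees 0…2.
(1 + 3y)^2 has coefficients 1,6,9,0,0,0 for degrees 0…5.
Multiplying by (1 + y + y^2) gives running coefficients 1,7,16,15,9,0 for degrees 0…5.
Multiplying by (1 + y + y^2 + y^3) gives running coefficients 1,8,24,39,47,40 for degrees 0…5.
Finally multiplying by (1 + y + y^2), the product of all factors after the first has coefficients 1,9,33,71,110,126 for degrees 0…5.
[y^5] = 1·126 + 3·110 + 2·71 = 598.

598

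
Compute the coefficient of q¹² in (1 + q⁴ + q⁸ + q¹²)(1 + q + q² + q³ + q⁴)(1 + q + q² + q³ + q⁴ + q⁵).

8

(1 + q⁴ + q⁸ + q¹²) has coefficients 1,0,0,0,1,0,0,0,1,0,0,0,1 for degrees 0…12.
(1 + q + q² + q³ + q⁴) has coefficients 1,1,1,1,1,0,0,0,0,0,0,0,0 for degrees 0…12.
Finally multiplying by (1 + q + q² + q³ + q⁴ + q⁵), the product of all factors after the first has coefficients 1,2,3,4,5,5,4,3,2,1,0,0,0 for degrees 0…12.
[q¹²] = 1·0 + 1·2 + 1·5 + 1·1 = 8.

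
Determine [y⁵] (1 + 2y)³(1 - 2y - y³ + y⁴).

(1 + 2y)³ has coefficients 1,6,12,8 for degrees 0…3.
(1 - 2y - y³ + y⁴) has coefficients 1,-2,0,-1,1,0 for degrees 0…5.
[y⁵] = 1·0 + 6·1 + 12·(-1) + 8·0 = -6.

-6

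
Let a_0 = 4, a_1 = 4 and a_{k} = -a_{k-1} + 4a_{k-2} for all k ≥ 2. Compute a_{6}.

The ordinary generating function has denominator 1 + y - 4y^2.
Iterating the recurrence: a_0,…,a_{6} = 4, 4, 12, 4, 44, -28, 204.

204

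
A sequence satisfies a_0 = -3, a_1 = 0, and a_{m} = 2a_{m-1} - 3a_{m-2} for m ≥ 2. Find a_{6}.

The ordinary generating function has denominator 1 - 2t + 3t^2.
Iterating the recurrence: a_0,…,a_{6} = -3, 0, 9, 18, 9, -36, -99.

-99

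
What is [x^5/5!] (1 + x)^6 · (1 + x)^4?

30240

The EGF product rule gives c_5 = Σ_{k_1+k_2=5} C(5; k_1,k_2) · ∏ g_i(k_i), where (1+x)^6 gives the falling factorial (6)_k; (1+x)^4 gives the falling factorial (4)_k.
g_1(k) for k = 0…5: 1, 6, 30, 120, 360, 720.
g_2(k) for k = 0…5: 1, 4, 12, 24, 24, 0.
c_5 = Σ_k C(5,k)·g_1(k)·g_2(5−k) = 5·6·24 + 10·30·24 + 10·120·12 + 5·360·4 + 1·720·1 = 720 + 7200 + 14400 + 7200 + 720 = 30240.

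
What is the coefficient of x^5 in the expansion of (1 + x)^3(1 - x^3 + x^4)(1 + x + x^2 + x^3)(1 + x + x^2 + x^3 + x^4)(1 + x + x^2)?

(1 + x)^3 has coefficients 1,3,3,1 for degrees 0…3.
(1 - x^3 + x^4) has coefficients 1,0,0,-1,1,0 for degrees 0…5.
Multiplying by (1 + x + x^2 + x^3) gives running coefficients 1,1,1,0,0,0 for degrees 0…5.
Multiplying by (1 + x + x^2 + x^3 + x^4) gives running coefficients 1,2,3,3,3,2 for degrees 0…5.
Finally multiplying by (1 + x + x^2), the product of all factors after the first has coefficients 1,3,6,8,9,8 for degrees 0…5.
[x^5] = 1·8 + 3·9 + 3·8 + 1·6 = 65.

65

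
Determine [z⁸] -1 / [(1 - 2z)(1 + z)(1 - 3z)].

Partial fractions give a closed form: a_n = (4/3)·2^n + (-1/12)·(-1)^n + (-9/4)·3^n.
At n = 8: a_8 = -14421.

-14421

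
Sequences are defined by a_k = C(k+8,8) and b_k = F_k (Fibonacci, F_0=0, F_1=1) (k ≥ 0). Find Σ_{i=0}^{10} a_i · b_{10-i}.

The convolution is the x^10 coefficient of A(x)B(x).
Σ = 1·55 + 9·34 + 45·21 + 165·13 + 495·8 + 1287·5 + 3003·3 + 6435·2 + 12870·1 + 24310·1 + 43758·0 = 72905.

72905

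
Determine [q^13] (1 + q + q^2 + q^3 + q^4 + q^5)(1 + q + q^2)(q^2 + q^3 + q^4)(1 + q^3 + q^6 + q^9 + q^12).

(1 + q + q^2 + q^3 + q^4 + q^5) has coefficients 1,1,1,1,1,1 for degrees 0…5.
(1 + q + q^2) has coefficients 1,1,1,0,0,0,0,0,0,0,0,0,0,0 for degrees 0…13.
Multiplying by (q^2 + q^3 + q^4) gives running coefficients 0,0,1,2,3,2,1,0,0,0,0,0,0,0 for degrees 0…13.
Finally multiplying by (1 + q^3 + q^6 + q^9 + q^12), the product of all factors after the first has coefficients 0,0,1,2,3,3,3,3,3,3,3,3,3,3 for degrees 0…13.
[q^13] = 1·3 + 1·3 + 1·3 + 1·3 + 1·3 + 1·3 = 18.

18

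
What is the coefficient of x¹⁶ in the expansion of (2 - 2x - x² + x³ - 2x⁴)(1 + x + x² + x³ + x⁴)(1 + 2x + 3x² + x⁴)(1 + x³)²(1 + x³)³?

-261

(2 - 2x - x² + x³ - 2x⁴) has coefficients 2,-2,-1,1,-2 for degrees 0…4.
(1 + x + x² + x³ + x⁴) has coefficients 1,1,1,1,1,0,0,0,0,0,0,0,0,0,0,0,0 for degrees 0…16.
Multiplying by (1 + 2x + 3x² + x⁴) gives running coefficients 1,3,6,6,7,6,4,1,1,0,0,0,0,0,0,0,0 for degrees 0…16.
Multiplying by (1 + x³)² gives running coefficients 1,3,6,8,13,18,17,18,19,14,9,8,4,1,1,0,0 for degrees 0…16.
Finally multiplying by (1 + x³)³, the product of all factors after the first has coefficients 1,3,6,11,22,36,44,66,91,90,105,125,105,95,100,71,48 for degrees 0…16.
[x¹⁶] = 2·48 − 2·71 − 1·100 + 1·95 − 2·105 = -261.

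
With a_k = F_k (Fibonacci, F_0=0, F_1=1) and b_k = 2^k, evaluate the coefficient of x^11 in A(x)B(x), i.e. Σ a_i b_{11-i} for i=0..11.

3719

Write out a_i and b_{11-i} for i = 0,…,11 and sum the products.
Σ = 0·2048 + 1·1024 + 1·512 + 2·256 + 3·128 + 5·64 + 8·32 + 13·16 + 21·8 + 34·4 + 55·2 + 89·1 = 3719.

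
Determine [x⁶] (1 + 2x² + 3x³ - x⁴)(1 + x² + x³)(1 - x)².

-7

(1 + 2x² + 3x³ - x⁴) has coefficients 1,0,2,3,-1 for degrees 0…4.
(1 + x² + x³) has coefficients 1,0,1,1,0,0,0 for degrees 0…6.
Finally multiplying by (1 - x)², the product of all factors after the first has coefficients 1,-2,2,-1,-1,1,0 for degrees 0…6.
[x⁶] = 1·0 + 2·(-1) + 3·(-1) − 1·2 = -7.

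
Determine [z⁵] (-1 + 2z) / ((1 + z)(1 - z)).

Partial fractions give a closed form: a_n = (-3/2)·(-1)^n + (1/2)·1^n.
At n = 5: a_5 = 2.

2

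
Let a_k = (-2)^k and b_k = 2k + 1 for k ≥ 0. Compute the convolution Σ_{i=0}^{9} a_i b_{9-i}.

This is [x^9] in the product of the two ordinary generating functions.
Σ = 1·19 − 2·17 + 4·15 − 8·13 + 16·11 − 32·9 + 64·7 − 128·5 + 256·3 − 512·1 = -107.

-107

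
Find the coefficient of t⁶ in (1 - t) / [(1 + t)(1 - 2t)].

22

The denominator gives the recurrence a_n = a_(n−1) + 2a_(n−2) for n ≥ 3; the numerator fixes a_0 = 1, a_1 = 0, a_2 = 2.
Iterating: 1, 0, 2, 2, 6, 10, 22, so a_6 = 22.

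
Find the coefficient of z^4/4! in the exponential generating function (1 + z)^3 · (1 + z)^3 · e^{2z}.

2248

The EGF product rule gives c_4 = Σ_{k_1+k_2+k_3=4} C(4; k_1,k_2,k_3) · ∏ g_i(k_i), where (1+z)^3 gives the falling factorial (3)_k; (1+z)^3 gives the falling factorial (3)_k; e^{2z} gives (2)^k.
g_1(k) for k = 0…4: 1, 3, 6, 6, 0.
g_2(k) for k = 0…4: 1, 3, 6, 6, 0.
g_3(k) for k = 0…4: 1, 2, 4, 8, 16.
First combine the last two factors: h(k) = Σ_j C(k,j)·g_2(j)·g_3(k−j) for k = 0…4: 1, 5, 22, 86, 304.
c_4 = Σ_k C(4,k)·g_1(k)·h(4−k) = 1·1·304 + 4·3·86 + 6·6·22 + 4·6·5 = 304 + 1032 + 792 + 120 = 2248.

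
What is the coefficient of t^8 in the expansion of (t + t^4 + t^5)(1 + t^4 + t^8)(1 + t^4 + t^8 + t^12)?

2

(t + t^4 + t^5) has coefficients 0,1,0,0,1,1 for degrees 0…5.
(1 + t^4 + t^8) has coefficients 1,0,0,0,1,0,0,0,1 for degrees 0…8.
Finally multiplying by (1 + t^4 + t^8 + t^12), the product of all factors after the first has coefficients 1,0,0,0,2,0,0,0,3 for degrees 0…8.
[t^8] = 1·0 + 1·2 + 1·0 = 2.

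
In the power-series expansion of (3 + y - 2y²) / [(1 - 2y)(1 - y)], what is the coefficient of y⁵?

190

The denominator gives the recurrence a_n = 3a_(n−1) − 2a_(n−2) for n ≥ 3; the numerator fixes a_0 = 3, a_1 = 10, a_2 = 22.
Iterating: 3, 10, 22, 46, 94, 190, so a_5 = 190.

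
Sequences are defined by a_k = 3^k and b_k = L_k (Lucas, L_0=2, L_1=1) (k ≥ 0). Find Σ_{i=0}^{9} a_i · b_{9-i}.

58960

This is [x^9] in the product of the two ordinary generating functions.
Σ = 1·76 + 3·47 + 9·29 + 27·18 + 81·11 + 243·7 + 729·4 + 2187·3 + 6561·1 + 19683·2 = 58960.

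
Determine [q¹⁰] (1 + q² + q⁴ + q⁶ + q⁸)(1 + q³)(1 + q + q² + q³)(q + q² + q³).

(1 + q² + q⁴ + q⁶ + q⁸) has coefficients 1,0,1,0,1,0,1,0,1 for degrees 0…8.
(1 + q³) has coefficients 1,0,0,1,0,0,0,0,0,0,0 for degrees 0…10.
Multiplying by (1 + q + q² + q³) gives running coefficients 1,1,1,2,1,1,1,0,0,0,0 for degrees 0…10.
Finally multiplying by (q + q² + q³), the product of all factors after the first has coefficients 0,1,2,3,4,4,4,3,2,1,0 for degrees 0…10.
[q¹⁰] = 1·0 + 1·2 + 1·4 + 1·4 + 1·2 = 12.

12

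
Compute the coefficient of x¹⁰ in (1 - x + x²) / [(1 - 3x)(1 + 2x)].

The denominator gives the recurrence a_n = a_(n−1) + 6a_(n−2) for n ≥ 3; the numerator fixes a_0 = 1, a_1 = 0, a_2 = 7.
Iterating: 1, 0, 7, 7, 49, 91, 385, 931, 3241, 8827, 28273, so a_10 = 28273.

28273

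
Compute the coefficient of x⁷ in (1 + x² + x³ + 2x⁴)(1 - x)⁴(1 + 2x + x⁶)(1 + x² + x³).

2

(1 + x² + x³ + 2x⁴) has coefficients 1,0,1,1,2 for degrees 0…4.
(1 - x)⁴ has coefficients 1,-4,6,-4,1,0,0,0 for degrees 0…7.
Multiplying by (1 + 2x + x⁶) gives running coefficients 1,-2,-2,8,-7,2,1,-4 for degrees 0…7.
Finally multiplying by (1 + x² + x³), the product of all factors after the first has coefficients 1,-2,-1,7,-11,8,2,-9 for degrees 0…7.
[x⁷] = 1·(-9) + 1·8 + 1·(-11) + 2·7 = 2.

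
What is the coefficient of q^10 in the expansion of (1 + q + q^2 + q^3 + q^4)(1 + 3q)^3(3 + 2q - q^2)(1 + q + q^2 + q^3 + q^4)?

323

(1 + q + q^2 + q^3 + q^4) has coefficients 1,1,1,1,1 for degrees 0…4.
(1 + 3q)^3 has coefficients 1,9,27,27,0,0,0,0,0,0,0 for degrees 0…10.
Multiplying by (3 + 2q - q^2) gives running coefficients 3,29,98,126,27,-27,0,0,0,0,0 for degrees 0…10.
Finally multiplying by (1 + q + q^2 + q^3 + q^4), the product of all factors after the first has coefficients 3,32,130,256,283,253,224,126,0,-27,0 for degrees 0…10.
[q^10] = 1·0 + 1·(-27) + 1·0 + 1·126 + 1·224 = 323.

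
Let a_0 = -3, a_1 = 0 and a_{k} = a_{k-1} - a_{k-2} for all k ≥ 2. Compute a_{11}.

The ordinary generating function has denominator 1 - t + t^2.
Iterating the recurrence: a_0,…,a_{11} = -3, 0, 3, 3, 0, -3, -3, 0, 3, 3, 0, -3.

-3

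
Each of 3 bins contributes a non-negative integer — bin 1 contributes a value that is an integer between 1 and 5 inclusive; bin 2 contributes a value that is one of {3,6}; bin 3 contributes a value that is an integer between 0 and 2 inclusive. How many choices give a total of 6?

The generating function for the choices is (y + y^2 + y^3 + y^4 + y^5)·(y^3 + y^6)·(1 + y + y^2); the count is [y^6].
(y + y^2 + y^3 + y^4 + y^5) has coefficients 0,1,1,1,1,1 for degrees 0…5.
(y^3 + y^6) has coefficients 0,0,0,1,0,0,1 for degrees 0…6.
Finally multiplying by (1 + y + y^2), the product of all factors after the first has coefficients 0,0,0,1,1,1,1 for degrees 0…6.
[y^6] = 1·1 + 1·1 + 1·1 + 1·0 + 1·0 = 3.

3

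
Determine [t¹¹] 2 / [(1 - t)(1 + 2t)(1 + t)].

-5460

Partial fractions give a closed form: a_n = (1/3)·1^n + (8/3)·(-2)^n + (-1)·(-1)^n.
At n = 11: a_11 = -5460.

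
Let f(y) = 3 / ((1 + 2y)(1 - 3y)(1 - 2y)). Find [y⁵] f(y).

The denominator gives the recurrence a_n = 3a_(n−1) + 4a_(n−2) − 12a_(n−3) for n ≥ 3; the numerator fixes a_0 = 3, a_1 = 9, a_2 = 39.
Iterating: 3, 9, 39, 117, 399, 1197, so a_5 = 1197.

1197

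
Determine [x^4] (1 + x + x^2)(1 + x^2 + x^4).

(1 + x + x^2) has coefficients 1,1,1 for degrees 0…2.
(1 + x^2 + x^4) has coefficients 1,0,1,0,1 for degrees 0…4.
[x^4] = 1·1 + 1·0 + 1·1 = 2.

2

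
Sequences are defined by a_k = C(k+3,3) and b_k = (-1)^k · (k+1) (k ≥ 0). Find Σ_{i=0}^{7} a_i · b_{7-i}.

This is [x^7] in the product of the two ordinary generating functions.
Σ = 1·(-8) + 4·7 + 10·(-6) + 20·5 + 35·(-4) + 56·3 + 84·(-2) + 120·1 = 40.

40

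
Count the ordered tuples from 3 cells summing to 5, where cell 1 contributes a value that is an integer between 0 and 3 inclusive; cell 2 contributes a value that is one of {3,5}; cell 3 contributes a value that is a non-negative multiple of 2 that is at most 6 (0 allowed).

The generating function for the choices is (1 + y + y² + y³)·(y³ + y⁵)·(1 + y² + y⁴ + y⁶); the count is [y⁵].
(1 + y + y² + y³) has coefficients 1,1,1,1 for degrees 0…3.
(y³ + y⁵) has coefficients 0,0,0,1,0,1 for degrees 0…5.
Finally multiplying by (1 + y² + y⁴ + y⁶), the product of all factors after the first has coefficients 0,0,0,1,0,2 for degrees 0…5.
[y⁵] = 1·2 + 1·0 + 1·1 + 1·0 = 3.

3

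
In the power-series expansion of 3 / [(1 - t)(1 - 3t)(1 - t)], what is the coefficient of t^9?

The denominator gives the recurrence a_n = 5a_(n−1) − 7a_(n−2) + 3a_(n−3) for n ≥ 3; the numerator fixes a_0 = 3, a_1 = 15, a_2 = 54.
Iterating: 3, 15, 54, 174, 537, 1629, 4908, 14748, 44271, 132843, so a_9 = 132843.

132843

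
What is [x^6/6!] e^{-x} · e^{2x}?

1

The EGF product rule gives c_6 = Σ_{k_1+k_2=6} C(6; k_1,k_2) · ∏ g_i(k_i), where e^{-x} gives (-1)^k; e^{2x} gives (2)^k.
g_1(k) for k = 0…6: 1, -1, 1, -1, 1, -1, 1.
g_2(k) for k = 0…6: 1, 2, 4, 8, 16, 32, 64.
c_6 = Σ_k C(6,k)·g_1(k)·g_2(6−k) = 1·1·64 + 6·(-1)·32 + 15·1·16 + 20·(-1)·8 + 15·1·4 + 6·(-1)·2 + 1·1·1 = 64 − 192 + 240 − 160 + 60 − 12 + 1 = 1.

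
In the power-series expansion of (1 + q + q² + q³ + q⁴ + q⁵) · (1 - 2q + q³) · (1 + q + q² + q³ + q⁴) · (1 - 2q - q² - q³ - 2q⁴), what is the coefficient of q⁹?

(1 + q + q² + q³ + q⁴ + q⁵) has coefficients 1,1,1,1,1,1 for degrees 0…5.
(1 - 2q + q³) has coefficients 1,-2,0,1,0,0,0,0,0,0 for degrees 0…9.
Multiplying by (1 + q + q² + q³ + q⁴) gives running coefficients 1,-1,-1,0,0,-1,1,1,0,0 for degrees 0…9.
Finally multiplying by (1 - 2q - q² - q³ - 2q⁴), the product of all factors after the first has coefficients 1,-3,0,2,0,2,5,0,-2,0 for degrees 0…9.
[q⁹] = 1·0 + 1·(-2) + 1·0 + 1·5 + 1·2 + 1·0 = 5.

5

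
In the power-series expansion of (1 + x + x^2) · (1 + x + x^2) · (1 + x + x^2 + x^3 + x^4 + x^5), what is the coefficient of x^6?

8

(1 + x + x^2) has coefficients 1,1,1 for degrees 0…2.
(1 + x + x^2) has coefficients 1,1,1,0,0,0,0 for degrees 0…6.
Finally multiplying by (1 + x + x^2 + x^3 + x^4 + x^5), the product of all factors after the first has coefficients 1,2,3,3,3,3,2 for degrees 0…6.
[x^6] = 1·2 + 1·3 + 1·3 = 8.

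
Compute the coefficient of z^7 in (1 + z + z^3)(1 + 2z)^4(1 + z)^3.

288

(1 + z + z^3) has coefficients 1,1,0,1 for degrees 0…3.
(1 + 2z)^4 has coefficients 1,8,24,32,16,0,0,0 for degrees 0…7.
Finally multiplying by (1 + z)^3, the product of all factors after the first has coefficients 1,11,51,129,192,168,80,16 for degrees 0…7.
[z^7] = 1·16 + 1·80 + 1·192 = 288.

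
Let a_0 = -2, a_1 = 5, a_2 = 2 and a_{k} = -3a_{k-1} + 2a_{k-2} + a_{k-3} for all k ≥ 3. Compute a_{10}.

2342

The ordinary generating function has denominator 1 + 3z - 2z^2 - z^3.
Iterating the recurrence: a_0,…,a_{10} = -2, 5, 2, 2, 3, -3, 17, -54, 193, -670, 2342.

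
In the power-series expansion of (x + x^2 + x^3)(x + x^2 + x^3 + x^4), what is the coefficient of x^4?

(x + x^2 + x^3) has coefficients 0,1,1,1 for degrees 0…3.
(x + x^2 + x^3 + x^4) has coefficients 0,1,1,1,1 for degrees 0…4.
[x^4] = 1·1 + 1·1 + 1·1 = 3.

3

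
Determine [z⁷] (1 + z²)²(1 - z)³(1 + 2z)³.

13

(1 + z²)² has coefficients 1,0,2,0,1 for degrees 0…4.
(1 - z)³ has coefficients 1,-3,3,-1,0,0,0,0 for degrees 0…7.
Finally multiplying by (1 + 2z)³, the product of all factors after the first has coefficients 1,3,-3,-11,6,12,-8,0 for degrees 0…7.
[z⁷] = 1·0 + 2·12 + 1·(-11) = 13.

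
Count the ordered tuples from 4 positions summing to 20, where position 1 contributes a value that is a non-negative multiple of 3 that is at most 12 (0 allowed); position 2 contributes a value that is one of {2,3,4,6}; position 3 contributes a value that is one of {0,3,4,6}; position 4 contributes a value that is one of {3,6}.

The generating function for the choices is (1 + t³ + t⁶ + t⁹ + t¹²)·(t² + t³ + t⁴ + t⁶)·(1 + t³ + t⁴ + t⁶)·(t³ + t⁶); the count is [t²⁰].
(1 + t³ + t⁶ + t⁹ + t¹²) has coefficients 1,0,0,1,0,0,1,0,0,1,0,0,1 for degrees 0…12.
(t² + t³ + t⁴ + t⁶) has coefficients 0,0,1,1,1,0,1,0,0,0,0,0,0,0,0,0,0,0,0,0,0 for degrees 0…20.
Multiplying by (1 + t³ + t⁴ + t⁶) gives running coefficients 0,0,1,1,1,1,3,2,2,2,2,0,1,0,0,0,0,0,0,0,0 for degrees 0…20.
Finally multiplying by (t³ + t⁶), the product of all factors after the first has coefficients 0,0,0,0,0,1,1,1,2,4,3,3,5,4,2,3,2,0,1,0,0 for degrees 0…20.
[t²⁰] = 1·0 + 1·0 + 1·2 + 1·3 + 1·2 = 7.

7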